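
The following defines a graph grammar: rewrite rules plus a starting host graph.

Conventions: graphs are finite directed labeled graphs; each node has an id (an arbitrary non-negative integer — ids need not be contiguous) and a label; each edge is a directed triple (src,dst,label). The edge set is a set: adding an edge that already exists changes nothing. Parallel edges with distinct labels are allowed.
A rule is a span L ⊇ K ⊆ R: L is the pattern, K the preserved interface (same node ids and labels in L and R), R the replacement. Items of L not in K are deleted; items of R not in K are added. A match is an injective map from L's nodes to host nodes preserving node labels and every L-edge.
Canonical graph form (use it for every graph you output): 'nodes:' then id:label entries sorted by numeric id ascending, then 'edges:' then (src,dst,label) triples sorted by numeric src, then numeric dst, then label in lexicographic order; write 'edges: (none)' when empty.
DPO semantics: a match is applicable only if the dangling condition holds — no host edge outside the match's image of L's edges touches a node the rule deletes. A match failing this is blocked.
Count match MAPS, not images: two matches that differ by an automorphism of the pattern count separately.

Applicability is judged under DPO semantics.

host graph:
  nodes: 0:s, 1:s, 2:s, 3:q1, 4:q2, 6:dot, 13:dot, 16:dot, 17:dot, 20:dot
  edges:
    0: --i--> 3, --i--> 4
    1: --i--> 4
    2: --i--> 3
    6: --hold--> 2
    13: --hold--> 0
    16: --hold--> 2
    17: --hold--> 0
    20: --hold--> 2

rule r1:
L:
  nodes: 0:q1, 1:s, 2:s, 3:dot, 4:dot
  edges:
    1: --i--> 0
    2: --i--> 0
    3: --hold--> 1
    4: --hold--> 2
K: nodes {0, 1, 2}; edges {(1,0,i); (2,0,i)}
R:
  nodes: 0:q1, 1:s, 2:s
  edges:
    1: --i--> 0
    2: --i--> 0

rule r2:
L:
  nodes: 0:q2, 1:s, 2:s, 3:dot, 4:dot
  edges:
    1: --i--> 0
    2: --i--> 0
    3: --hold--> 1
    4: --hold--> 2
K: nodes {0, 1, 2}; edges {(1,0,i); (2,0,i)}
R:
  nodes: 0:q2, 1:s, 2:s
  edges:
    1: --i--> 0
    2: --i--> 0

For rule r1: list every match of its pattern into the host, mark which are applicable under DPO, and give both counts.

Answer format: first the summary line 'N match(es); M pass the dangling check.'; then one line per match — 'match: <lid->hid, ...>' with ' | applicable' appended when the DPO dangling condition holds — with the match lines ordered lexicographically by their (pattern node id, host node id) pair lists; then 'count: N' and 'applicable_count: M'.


12 match(es); 12 pass the dangling check.
match: 0->3, 1->0, 2->2, 3->13, 4->6 | applicable
match: 0->3, 1->0, 2->2, 3->13, 4->16 | applicable
match: 0->3, 1->0, 2->2, 3->13, 4->20 | applicable
match: 0->3, 1->0, 2->2, 3->17, 4->6 | applicable
match: 0->3, 1->0, 2->2, 3->17, 4->16 | applicable
match: 0->3, 1->0, 2->2, 3->17, 4->20 | applicable
match: 0->3, 1->2, 2->0, 3->6, 4->13 | applicable
match: 0->3, 1->2, 2->0, 3->6, 4->17 | applicable
match: 0->3, 1->2, 2->0, 3->16, 4->13 | applicable
match: 0->3, 1->2, 2->0, 3->16, 4->17 | applicable
match: 0->3, 1->2, 2->0, 3->20, 4->13 | applicable
match: 0->3, 1->2, 2->0, 3->20, 4->17 | applicable
count: 12
applicable_count: 12


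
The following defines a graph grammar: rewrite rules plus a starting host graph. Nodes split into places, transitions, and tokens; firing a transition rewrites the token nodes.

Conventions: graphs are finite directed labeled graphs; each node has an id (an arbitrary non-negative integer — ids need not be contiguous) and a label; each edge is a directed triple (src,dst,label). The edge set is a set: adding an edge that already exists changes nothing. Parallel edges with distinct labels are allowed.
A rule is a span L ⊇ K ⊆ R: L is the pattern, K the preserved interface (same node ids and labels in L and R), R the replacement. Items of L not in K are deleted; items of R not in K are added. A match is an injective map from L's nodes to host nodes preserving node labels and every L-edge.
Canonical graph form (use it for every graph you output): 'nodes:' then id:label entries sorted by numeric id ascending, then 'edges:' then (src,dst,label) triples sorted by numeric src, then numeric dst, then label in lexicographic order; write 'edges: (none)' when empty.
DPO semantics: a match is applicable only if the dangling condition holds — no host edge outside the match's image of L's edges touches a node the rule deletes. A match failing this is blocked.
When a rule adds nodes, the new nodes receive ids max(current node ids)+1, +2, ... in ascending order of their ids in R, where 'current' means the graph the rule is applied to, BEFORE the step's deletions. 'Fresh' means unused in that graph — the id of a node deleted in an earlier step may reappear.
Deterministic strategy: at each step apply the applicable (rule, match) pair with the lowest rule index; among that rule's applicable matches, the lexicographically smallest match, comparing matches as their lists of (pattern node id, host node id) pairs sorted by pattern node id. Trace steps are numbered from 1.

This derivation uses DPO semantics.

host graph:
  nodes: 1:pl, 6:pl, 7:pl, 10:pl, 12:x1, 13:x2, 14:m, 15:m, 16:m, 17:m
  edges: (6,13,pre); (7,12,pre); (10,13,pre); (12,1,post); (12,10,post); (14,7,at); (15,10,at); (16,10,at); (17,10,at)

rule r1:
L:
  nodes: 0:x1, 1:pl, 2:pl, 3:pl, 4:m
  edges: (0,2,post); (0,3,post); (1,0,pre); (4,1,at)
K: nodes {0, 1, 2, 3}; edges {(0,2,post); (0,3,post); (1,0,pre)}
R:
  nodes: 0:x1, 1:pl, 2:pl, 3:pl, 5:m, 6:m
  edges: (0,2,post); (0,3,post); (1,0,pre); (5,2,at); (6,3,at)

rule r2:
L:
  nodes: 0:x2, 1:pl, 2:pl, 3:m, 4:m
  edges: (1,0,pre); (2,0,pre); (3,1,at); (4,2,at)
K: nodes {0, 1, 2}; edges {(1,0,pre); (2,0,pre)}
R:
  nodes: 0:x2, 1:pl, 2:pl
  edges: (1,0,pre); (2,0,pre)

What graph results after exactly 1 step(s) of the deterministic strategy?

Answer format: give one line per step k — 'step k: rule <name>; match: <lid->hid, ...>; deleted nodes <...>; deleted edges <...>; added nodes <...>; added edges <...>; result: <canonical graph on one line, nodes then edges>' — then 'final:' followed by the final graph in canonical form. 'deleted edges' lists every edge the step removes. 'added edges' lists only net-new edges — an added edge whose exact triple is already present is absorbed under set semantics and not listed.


step 1: rule r1; match: 0->12, 1->7, 2->1, 3->10, 4->14; deleted nodes 14; deleted edges (14,7,at); added nodes 18, 19; added edges (18,1,at); (19,10,at); result: nodes: 1:pl, 6:pl, 7:pl, 10:pl, 12:x1, 13:x2, 15:m, 16:m, 17:m, 18:m, 19:m edges: (6,13,pre); (7,12,pre); (10,13,pre); (12,1,post); (12,10,post); (15,10,at); (16,10,at); (17,10,at); (18,1,at); (19,10,at)
final:
nodes: 1:pl, 6:pl, 7:pl, 10:pl, 12:x1, 13:x2, 15:m, 16:m, 17:m, 18:m, 19:m
edges: (6,13,pre); (7,12,pre); (10,13,pre); (12,1,post); (12,10,post); (15,10,at); (16,10,at); (17,10,at); (18,1,at); (19,10,at)


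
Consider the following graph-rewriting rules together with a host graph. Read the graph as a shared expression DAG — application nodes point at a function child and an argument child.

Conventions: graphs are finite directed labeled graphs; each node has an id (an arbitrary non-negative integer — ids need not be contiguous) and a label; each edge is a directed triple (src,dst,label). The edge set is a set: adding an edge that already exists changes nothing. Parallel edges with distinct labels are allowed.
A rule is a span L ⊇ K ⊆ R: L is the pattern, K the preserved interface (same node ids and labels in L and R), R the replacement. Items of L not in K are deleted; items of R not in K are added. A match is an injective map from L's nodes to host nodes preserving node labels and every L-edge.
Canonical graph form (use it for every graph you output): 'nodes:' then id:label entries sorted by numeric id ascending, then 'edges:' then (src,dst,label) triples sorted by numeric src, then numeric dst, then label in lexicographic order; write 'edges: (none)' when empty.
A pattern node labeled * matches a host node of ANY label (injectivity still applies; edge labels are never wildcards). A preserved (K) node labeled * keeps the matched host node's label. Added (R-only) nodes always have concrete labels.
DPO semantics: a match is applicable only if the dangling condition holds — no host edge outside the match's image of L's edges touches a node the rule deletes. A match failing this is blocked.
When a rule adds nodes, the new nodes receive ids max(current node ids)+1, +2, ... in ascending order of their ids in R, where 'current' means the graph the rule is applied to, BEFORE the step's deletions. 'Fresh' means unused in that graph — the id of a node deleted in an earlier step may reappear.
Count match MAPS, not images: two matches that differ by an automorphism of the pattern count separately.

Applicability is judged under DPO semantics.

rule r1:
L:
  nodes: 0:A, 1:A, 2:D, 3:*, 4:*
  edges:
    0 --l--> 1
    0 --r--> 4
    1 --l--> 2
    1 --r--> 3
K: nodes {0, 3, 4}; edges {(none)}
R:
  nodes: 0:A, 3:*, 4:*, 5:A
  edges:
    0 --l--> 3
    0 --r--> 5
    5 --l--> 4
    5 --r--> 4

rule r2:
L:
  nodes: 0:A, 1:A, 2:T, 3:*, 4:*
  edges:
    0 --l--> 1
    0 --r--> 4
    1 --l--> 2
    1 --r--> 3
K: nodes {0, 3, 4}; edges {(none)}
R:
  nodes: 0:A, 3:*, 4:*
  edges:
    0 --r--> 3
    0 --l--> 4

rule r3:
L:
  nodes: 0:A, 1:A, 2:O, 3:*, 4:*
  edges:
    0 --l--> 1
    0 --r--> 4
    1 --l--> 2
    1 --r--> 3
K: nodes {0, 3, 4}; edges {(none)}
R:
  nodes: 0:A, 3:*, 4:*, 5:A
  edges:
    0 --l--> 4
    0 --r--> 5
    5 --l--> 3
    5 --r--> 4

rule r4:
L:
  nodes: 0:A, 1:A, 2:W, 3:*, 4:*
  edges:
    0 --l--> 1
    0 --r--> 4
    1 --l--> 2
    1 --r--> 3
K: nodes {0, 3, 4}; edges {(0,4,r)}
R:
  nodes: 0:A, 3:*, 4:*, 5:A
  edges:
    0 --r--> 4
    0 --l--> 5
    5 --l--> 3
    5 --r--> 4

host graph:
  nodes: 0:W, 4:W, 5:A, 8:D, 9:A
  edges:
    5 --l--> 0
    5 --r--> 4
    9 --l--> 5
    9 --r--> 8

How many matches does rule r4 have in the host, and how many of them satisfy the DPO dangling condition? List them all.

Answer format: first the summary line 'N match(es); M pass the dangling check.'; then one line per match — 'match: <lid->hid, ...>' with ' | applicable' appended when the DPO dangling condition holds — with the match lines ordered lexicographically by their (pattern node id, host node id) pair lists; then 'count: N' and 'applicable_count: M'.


1 match(es); 1 pass the dangling check.
match: 0->9, 1->5, 2->0, 3->4, 4->8 | applicable
count: 1
applicable_count: 1


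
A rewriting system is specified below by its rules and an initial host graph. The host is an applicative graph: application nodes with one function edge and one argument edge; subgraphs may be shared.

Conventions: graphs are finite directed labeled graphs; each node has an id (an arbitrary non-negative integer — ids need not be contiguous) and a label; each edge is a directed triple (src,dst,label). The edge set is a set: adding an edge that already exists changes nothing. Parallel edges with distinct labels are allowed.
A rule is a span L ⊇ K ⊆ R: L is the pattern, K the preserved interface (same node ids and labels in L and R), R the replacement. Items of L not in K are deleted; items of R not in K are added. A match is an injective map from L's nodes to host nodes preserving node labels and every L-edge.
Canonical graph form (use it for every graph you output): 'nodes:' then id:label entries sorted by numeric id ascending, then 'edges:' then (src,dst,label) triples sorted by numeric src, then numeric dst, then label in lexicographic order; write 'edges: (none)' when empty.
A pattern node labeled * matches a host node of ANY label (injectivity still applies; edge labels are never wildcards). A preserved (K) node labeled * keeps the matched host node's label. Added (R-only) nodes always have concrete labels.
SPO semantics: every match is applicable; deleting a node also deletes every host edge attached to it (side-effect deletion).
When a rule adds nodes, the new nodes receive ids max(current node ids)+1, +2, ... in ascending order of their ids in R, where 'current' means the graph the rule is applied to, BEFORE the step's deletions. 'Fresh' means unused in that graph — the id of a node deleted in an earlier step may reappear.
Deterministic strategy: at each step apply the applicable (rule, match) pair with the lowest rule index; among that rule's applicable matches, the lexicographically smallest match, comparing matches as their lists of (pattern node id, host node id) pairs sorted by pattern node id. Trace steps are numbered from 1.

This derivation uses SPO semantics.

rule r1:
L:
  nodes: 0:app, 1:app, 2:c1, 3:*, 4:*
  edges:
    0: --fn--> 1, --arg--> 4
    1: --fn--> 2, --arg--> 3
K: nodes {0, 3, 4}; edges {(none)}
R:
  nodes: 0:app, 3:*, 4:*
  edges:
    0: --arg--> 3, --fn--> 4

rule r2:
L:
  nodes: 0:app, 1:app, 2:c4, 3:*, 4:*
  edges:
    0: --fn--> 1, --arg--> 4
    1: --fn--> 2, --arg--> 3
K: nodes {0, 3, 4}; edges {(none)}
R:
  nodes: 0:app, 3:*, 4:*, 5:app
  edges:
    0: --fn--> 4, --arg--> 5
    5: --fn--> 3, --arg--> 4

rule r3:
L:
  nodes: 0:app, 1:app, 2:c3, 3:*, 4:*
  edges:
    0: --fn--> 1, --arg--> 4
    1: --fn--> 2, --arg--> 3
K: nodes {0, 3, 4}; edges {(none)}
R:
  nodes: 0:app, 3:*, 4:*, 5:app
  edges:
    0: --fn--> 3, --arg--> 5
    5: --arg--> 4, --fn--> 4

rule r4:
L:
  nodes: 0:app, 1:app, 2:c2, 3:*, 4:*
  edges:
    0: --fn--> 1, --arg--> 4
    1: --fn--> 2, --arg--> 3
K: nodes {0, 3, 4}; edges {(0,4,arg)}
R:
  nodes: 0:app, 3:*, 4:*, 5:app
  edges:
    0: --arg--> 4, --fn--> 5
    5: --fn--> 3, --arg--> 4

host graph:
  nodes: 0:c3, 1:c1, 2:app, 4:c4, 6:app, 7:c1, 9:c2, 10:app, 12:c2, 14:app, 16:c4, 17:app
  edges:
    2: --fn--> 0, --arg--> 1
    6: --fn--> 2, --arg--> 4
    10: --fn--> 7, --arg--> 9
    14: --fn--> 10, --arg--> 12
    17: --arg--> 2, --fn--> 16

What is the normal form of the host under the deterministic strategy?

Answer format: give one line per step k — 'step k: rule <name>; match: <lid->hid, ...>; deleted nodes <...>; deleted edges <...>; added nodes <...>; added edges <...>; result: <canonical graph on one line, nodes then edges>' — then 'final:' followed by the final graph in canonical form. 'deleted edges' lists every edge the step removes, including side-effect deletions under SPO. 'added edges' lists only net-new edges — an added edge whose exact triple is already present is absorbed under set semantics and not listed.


step 1: rule r1; match: 0->14, 1->10, 2->7, 3->9, 4->12; deleted nodes 7, 10; deleted edges (10,7,fn); (10,9,arg); (14,10,fn); (14,12,arg); added nodes (none); added edges (14,9,arg); (14,12,fn); result: nodes: 0:c3, 1:c1, 2:app, 4:c4, 6:app, 9:c2, 12:c2, 14:app, 16:c4, 17:app edges: (2,0,fn); (2,1,arg); (6,2,fn); (6,4,arg); (14,9,arg); (14,12,fn); (17,2,arg); (17,16,fn)
step 2: rule r3; match: 0->6, 1->2, 2->0, 3->1, 4->4; deleted nodes 0, 2; deleted edges (2,0,fn); (2,1,arg); (6,2,fn); (6,4,arg); (17,2,arg); added nodes 18; added edges (6,1,fn); (6,18,arg); (18,4,arg); (18,4,fn); result: nodes: 1:c1, 4:c4, 6:app, 9:c2, 12:c2, 14:app, 16:c4, 17:app, 18:app edges: (6,1,fn); (6,18,arg); (14,9,arg); (14,12,fn); (17,16,fn); (18,4,arg); (18,4,fn)
final:
nodes: 1:c1, 4:c4, 6:app, 9:c2, 12:c2, 14:app, 16:c4, 17:app, 18:app
edges: (6,1,fn); (6,18,arg); (14,9,arg); (14,12,fn); (17,16,fn); (18,4,arg); (18,4,fn)


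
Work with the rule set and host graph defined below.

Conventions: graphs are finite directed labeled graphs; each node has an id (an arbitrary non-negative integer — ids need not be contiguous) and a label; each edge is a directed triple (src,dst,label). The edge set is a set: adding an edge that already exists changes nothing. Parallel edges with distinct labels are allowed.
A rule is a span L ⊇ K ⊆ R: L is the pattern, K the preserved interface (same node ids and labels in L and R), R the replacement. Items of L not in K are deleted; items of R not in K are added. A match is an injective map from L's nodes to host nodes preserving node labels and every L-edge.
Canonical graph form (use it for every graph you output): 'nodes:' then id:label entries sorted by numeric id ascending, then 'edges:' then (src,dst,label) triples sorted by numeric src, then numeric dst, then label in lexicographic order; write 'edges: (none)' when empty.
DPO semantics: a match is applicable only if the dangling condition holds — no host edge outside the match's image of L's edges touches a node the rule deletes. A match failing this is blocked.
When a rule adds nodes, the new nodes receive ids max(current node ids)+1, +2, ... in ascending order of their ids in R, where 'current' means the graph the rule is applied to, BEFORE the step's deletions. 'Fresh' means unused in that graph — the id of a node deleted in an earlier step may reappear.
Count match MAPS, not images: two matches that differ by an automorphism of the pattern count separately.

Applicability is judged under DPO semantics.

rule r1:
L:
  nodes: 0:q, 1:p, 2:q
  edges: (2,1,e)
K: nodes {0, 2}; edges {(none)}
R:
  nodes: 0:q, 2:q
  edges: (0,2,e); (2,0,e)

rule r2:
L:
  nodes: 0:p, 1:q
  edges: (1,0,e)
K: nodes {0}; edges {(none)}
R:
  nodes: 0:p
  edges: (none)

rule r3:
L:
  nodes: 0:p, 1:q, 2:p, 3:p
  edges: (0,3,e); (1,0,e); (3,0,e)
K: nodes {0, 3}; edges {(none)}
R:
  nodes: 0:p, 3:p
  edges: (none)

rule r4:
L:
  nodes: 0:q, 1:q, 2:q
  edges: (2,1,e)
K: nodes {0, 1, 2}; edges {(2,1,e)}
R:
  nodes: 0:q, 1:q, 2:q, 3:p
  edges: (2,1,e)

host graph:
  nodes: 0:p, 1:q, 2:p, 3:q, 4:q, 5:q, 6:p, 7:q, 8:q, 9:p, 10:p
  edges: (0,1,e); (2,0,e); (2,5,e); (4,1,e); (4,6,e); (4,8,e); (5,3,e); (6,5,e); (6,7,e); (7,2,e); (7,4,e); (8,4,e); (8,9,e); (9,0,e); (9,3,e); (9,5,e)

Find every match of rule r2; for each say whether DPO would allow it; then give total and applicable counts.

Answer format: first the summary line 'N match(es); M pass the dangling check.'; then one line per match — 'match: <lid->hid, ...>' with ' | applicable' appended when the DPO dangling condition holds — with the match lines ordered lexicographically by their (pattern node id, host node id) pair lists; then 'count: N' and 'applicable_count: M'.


3 match(es); 0 pass the dangling check.
match: 0->2, 1->7
match: 0->6, 1->4
match: 0->9, 1->8
count: 3
applicable_count: 0


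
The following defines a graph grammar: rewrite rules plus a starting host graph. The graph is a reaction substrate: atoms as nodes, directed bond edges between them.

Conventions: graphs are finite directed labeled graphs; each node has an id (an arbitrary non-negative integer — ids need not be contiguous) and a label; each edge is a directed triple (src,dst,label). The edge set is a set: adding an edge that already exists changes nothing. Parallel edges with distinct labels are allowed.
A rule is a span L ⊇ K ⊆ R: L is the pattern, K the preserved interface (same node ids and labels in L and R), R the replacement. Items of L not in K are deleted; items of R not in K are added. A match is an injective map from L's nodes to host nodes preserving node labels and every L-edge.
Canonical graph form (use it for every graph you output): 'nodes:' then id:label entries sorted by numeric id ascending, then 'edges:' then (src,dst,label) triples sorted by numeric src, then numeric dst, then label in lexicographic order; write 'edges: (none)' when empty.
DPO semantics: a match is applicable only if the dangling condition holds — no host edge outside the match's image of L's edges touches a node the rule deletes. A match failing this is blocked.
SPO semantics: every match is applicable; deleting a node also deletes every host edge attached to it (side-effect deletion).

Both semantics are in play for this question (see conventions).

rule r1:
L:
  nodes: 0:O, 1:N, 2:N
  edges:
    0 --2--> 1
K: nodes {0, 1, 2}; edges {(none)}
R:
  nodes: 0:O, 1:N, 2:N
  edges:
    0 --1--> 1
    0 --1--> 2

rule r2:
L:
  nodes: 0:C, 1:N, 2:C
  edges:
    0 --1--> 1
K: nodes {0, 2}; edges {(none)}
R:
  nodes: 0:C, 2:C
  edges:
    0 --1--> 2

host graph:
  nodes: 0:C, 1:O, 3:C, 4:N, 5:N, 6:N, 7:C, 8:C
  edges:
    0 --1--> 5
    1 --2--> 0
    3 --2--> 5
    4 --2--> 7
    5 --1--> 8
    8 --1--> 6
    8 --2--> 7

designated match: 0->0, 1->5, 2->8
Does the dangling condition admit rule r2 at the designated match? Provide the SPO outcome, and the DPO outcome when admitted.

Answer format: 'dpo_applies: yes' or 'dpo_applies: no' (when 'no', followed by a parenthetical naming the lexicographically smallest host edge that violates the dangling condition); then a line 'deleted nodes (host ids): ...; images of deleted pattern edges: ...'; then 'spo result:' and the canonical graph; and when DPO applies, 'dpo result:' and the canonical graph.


dpo_applies: no
(the rule deletes node 5, which keeps host edge (3,5,2) outside the match image — the dangling condition fails, DPO blocks; SPO proceeds and side-deletes such edges)
deleted nodes (host ids): 5; images of deleted pattern edges: (0,5,1)
spo result:
nodes: 0:C, 1:O, 3:C, 4:N, 6:N, 7:C, 8:C
edges: (0,8,1); (1,0,2); (4,7,2); (8,6,1); (8,7,2)


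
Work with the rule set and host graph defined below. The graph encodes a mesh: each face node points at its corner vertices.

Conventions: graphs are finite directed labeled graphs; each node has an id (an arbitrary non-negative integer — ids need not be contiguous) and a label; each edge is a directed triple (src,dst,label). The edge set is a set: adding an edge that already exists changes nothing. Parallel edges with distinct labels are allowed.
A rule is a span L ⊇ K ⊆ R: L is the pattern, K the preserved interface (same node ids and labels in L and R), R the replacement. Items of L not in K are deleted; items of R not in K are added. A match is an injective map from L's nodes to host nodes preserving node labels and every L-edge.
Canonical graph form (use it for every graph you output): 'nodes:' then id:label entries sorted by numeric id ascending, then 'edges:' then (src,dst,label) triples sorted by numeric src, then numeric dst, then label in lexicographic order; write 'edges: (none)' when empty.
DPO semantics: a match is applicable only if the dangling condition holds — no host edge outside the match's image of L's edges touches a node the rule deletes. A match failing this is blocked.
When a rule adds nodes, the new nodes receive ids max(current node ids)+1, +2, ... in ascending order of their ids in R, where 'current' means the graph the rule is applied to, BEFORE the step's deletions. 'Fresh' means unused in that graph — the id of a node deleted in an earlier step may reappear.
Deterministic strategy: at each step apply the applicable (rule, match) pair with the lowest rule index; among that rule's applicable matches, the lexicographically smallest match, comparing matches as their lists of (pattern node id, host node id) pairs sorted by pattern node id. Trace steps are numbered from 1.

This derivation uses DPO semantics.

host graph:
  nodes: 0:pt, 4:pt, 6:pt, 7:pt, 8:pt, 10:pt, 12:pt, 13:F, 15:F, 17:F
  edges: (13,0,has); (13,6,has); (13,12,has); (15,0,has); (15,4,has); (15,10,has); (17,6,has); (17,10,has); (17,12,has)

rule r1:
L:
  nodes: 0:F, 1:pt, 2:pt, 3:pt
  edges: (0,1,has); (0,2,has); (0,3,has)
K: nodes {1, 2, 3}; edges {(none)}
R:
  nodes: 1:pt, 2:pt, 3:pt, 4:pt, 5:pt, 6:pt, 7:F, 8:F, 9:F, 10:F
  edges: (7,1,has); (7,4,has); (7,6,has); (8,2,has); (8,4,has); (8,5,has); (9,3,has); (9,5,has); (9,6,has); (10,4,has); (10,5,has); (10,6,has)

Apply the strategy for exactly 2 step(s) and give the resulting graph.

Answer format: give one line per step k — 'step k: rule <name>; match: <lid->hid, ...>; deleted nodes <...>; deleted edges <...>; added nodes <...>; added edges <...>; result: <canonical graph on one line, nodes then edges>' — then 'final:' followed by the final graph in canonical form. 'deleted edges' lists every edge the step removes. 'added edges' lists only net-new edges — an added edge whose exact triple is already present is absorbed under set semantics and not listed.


step 1: rule r1; match: 0->13, 1->0, 2->6, 3->12; deleted nodes 13; deleted edges (13,0,has); (13,6,has); (13,12,has); added nodes 18, 19, 20, 21, 22, 23, 24; added edges (21,0,has); (21,18,has); (21,20,has); (22,6,has); (22,18,has); (22,19,has); (23,12,has); (23,19,has); (23,20,has); (24,18,has); (24,19,has); (24,20,has); result: nodes: 0:pt, 4:pt, 6:pt, 7:pt, 8:pt, 10:pt, 12:pt, 15:F, 17:F, 18:pt, 19:pt, 20:pt, 21:F, 22:F, 23:F, 24:F edges: (15,0,has); (15,4,has); (15,10,has); (17,6,has); (17,10,has); (17,12,has); (21,0,has); (21,18,has); (21,20,has); (22,6,has); (22,18,has); (22,19,has); (23,12,has); (23,19,has); (23,20,has); (24,18,has); (24,19,has); (24,20,has)
step 2: rule r1; match: 0->15, 1->0, 2->4, 3->10; deleted nodes 15; deleted edges (15,0,has); (15,4,has); (15,10,has); added nodes 25, 26, 27, 28, 29, 30, 31; added edges (28,0,has); (28,25,has); (28,27,has); (29,4,has); (29,25,has); (29,26,has); (30,10,has); (30,26,has); (30,27,has); (31,25,has); (31,26,has); (31,27,has); result: nodes: 0:pt, 4:pt, 6:pt, 7:pt, 8:pt, 10:pt, 12:pt, 17:F, 18:pt, 19:pt, 20:pt, 21:F, 22:F, 23:F, 24:F, 25:pt, 26:pt, 27:pt, 28:F, 29:F, 30:F, 31:F edges: (17,6,has); (17,10,has); (17,12,has); (21,0,has); (21,18,has); (21,20,has); (22,6,has); (22,18,has); (22,19,has); (23,12,has); (23,19,has); (23,20,has); (24,18,has); (24,19,has); (24,20,has); (28,0,has); (28,25,has); (28,27,has); (29,4,has); (29,25,has); (29,26,has); (30,10,has); (30,26,has); (30,27,has); (31,25,has); (31,26,has); (31,27,has)
final:
nodes: 0:pt, 4:pt, 6:pt, 7:pt, 8:pt, 10:pt, 12:pt, 17:F, 18:pt, 19:pt, 20:pt, 21:F, 22:F, 23:F, 24:F, 25:pt, 26:pt, 27:pt, 28:F, 29:F, 30:F, 31:F
edges: (17,6,has); (17,10,has); (17,12,has); (21,0,has); (21,18,has); (21,20,has); (22,6,has); (22,18,has); (22,19,has); (23,12,has); (23,19,has); (23,20,has); (24,18,has); (24,19,has); (24,20,has); (28,0,has); (28,25,has); (28,27,has); (29,4,has); (29,25,has); (29,26,has); (30,10,has); (30,26,has); (30,27,has); (31,25,has); (31,26,has); (31,27,has)


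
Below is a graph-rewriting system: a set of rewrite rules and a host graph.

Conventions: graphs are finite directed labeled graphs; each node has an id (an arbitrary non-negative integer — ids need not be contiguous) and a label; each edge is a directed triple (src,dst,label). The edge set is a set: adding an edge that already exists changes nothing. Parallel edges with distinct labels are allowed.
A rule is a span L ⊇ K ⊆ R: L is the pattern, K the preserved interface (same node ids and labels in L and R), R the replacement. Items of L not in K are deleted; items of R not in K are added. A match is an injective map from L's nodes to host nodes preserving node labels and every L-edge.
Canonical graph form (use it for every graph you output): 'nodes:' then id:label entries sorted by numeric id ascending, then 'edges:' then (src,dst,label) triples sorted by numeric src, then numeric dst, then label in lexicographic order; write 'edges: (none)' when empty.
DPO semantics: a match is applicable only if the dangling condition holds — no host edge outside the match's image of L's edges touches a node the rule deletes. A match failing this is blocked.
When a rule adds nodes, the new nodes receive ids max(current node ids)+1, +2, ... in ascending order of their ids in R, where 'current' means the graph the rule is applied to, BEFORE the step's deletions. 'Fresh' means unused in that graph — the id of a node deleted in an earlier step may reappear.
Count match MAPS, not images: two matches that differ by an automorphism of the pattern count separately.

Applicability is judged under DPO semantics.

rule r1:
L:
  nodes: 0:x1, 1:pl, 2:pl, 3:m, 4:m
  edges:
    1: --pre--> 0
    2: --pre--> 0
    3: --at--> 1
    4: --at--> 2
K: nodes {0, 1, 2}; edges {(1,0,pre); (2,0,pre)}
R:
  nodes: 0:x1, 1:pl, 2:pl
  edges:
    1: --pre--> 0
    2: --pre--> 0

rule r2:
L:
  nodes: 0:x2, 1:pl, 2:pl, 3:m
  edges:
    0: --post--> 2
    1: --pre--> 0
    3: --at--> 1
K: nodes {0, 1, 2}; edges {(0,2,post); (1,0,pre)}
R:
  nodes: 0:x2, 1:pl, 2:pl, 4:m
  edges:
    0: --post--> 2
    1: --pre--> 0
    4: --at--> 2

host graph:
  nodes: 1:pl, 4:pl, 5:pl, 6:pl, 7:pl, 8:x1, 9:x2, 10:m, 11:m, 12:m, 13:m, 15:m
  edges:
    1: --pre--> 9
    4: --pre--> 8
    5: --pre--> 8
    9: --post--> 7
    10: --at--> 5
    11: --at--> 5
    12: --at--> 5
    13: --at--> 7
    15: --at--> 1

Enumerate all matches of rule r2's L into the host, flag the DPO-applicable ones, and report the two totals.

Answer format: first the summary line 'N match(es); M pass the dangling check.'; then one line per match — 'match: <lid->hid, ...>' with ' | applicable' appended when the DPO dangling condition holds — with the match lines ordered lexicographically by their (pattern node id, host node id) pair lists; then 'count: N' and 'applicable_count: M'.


1 match(es); 1 pass the dangling check.
match: 0->9, 1->1, 2->7, 3->15 | applicable
count: 1
applicable_count: 1


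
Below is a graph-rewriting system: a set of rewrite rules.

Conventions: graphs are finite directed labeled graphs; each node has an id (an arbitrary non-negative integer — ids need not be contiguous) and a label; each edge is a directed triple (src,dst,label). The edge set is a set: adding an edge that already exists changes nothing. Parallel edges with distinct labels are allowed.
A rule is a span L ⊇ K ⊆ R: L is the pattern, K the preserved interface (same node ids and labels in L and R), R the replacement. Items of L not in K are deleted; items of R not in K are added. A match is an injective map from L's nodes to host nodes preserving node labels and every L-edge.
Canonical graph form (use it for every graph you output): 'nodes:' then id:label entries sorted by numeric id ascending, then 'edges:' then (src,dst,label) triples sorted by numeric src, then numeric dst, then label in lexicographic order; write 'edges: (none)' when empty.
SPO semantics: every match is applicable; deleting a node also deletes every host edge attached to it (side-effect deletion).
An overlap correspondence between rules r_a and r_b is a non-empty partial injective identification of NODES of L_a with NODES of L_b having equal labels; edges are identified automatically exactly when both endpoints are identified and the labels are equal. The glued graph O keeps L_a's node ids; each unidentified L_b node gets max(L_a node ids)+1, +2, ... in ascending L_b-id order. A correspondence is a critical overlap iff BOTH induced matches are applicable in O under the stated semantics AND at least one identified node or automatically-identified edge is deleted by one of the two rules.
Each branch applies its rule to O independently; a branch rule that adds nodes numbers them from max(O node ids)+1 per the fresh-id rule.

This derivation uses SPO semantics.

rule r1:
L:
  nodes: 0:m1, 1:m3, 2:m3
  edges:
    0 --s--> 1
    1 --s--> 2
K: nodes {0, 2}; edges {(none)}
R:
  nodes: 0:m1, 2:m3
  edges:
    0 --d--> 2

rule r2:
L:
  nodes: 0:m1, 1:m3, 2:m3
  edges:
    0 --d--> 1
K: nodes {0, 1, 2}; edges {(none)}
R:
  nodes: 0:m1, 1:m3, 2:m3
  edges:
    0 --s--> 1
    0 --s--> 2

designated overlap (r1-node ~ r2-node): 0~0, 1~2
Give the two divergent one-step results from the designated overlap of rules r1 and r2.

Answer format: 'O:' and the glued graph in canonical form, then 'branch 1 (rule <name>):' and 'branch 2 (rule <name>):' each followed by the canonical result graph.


O:
nodes: 0:m1, 1:m3, 2:m3, 3:m3
edges: (0,1,s); (0,3,d); (1,2,s)
branch 1 (rule r1):
nodes: 0:m1, 2:m3, 3:m3
edges: (0,2,d); (0,3,d)
branch 2 (rule r2):
nodes: 0:m1, 1:m3, 2:m3, 3:m3
edges: (0,1,s); (0,3,s); (1,2,s)


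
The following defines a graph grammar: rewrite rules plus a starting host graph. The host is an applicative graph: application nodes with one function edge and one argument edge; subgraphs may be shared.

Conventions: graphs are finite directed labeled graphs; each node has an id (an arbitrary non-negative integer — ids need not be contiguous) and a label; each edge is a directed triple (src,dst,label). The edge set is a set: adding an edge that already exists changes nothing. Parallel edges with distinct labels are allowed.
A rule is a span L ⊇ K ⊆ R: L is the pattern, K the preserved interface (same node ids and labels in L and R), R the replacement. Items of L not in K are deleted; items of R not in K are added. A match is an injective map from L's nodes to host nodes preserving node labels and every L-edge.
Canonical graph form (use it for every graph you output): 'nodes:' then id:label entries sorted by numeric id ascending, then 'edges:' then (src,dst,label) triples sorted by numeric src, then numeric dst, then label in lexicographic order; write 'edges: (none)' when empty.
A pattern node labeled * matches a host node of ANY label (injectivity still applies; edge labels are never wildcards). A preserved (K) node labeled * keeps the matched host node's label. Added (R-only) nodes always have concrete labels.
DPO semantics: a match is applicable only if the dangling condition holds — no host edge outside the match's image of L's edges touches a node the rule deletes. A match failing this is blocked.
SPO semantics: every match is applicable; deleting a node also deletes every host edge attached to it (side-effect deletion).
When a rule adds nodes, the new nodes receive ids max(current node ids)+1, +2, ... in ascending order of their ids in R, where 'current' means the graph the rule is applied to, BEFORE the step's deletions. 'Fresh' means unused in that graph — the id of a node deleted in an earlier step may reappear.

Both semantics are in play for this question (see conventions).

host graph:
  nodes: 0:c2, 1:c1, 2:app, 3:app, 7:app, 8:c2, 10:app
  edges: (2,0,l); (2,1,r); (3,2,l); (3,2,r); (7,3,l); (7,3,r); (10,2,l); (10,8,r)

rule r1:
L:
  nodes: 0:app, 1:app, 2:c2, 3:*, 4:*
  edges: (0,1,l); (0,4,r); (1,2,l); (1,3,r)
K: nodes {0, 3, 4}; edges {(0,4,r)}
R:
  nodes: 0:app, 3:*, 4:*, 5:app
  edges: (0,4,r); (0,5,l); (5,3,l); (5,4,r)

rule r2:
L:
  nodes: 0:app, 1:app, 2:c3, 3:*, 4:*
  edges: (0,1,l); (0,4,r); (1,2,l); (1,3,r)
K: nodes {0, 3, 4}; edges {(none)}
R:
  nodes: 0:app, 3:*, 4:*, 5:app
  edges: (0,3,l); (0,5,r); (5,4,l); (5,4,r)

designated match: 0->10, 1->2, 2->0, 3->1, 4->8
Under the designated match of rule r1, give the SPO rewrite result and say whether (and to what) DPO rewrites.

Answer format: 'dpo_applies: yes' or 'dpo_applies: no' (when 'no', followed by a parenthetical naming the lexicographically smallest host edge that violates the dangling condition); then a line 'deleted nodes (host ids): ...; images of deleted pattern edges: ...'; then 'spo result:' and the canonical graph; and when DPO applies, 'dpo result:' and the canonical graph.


dpo_applies: no
(the rule deletes node 2, which keeps host edge (3,2,l) outside the match image — the dangling condition fails, DPO blocks; SPO proceeds and side-deletes such edges)
deleted nodes (host ids): 0, 2; images of deleted pattern edges: (2,0,l); (2,1,r); (10,2,l)
spo result:
nodes: 1:c1, 3:app, 7:app, 8:c2, 10:app, 11:app
edges: (7,3,l); (7,3,r); (10,8,r); (10,11,l); (11,1,l); (11,8,r)


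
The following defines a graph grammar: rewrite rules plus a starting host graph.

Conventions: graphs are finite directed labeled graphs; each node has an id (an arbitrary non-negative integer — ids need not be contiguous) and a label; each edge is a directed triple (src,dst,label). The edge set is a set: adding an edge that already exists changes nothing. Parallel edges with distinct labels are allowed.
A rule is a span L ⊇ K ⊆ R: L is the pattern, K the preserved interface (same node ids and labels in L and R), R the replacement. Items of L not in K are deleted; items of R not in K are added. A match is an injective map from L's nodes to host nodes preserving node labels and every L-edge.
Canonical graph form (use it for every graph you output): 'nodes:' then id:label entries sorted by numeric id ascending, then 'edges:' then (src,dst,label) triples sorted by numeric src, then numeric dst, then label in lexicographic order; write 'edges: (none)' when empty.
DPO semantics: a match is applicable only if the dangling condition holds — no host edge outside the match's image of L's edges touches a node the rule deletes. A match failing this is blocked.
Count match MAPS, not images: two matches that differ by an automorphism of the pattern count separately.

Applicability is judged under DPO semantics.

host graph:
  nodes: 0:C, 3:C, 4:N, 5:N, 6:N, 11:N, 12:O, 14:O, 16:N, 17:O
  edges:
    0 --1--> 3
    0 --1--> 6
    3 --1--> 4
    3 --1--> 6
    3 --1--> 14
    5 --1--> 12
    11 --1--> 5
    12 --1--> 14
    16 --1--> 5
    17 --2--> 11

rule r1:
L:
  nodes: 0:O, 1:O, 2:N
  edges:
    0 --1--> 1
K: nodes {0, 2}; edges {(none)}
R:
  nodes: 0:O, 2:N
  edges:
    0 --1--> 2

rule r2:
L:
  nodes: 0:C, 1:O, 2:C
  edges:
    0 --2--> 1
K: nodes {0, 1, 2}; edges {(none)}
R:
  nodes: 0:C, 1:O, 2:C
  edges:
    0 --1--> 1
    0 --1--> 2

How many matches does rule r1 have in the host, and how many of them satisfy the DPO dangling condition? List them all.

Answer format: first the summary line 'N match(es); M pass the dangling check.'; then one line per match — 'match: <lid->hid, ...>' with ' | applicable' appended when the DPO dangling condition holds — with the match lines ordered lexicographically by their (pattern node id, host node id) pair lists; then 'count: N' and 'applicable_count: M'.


5 match(es); 0 pass the dangling check.
match: 0->12, 1->14, 2->4
match: 0->12, 1->14, 2->5
match: 0->12, 1->14, 2->6
match: 0->12, 1->14, 2->11
match: 0->12, 1->14, 2->16
count: 5
applicable_count: 0


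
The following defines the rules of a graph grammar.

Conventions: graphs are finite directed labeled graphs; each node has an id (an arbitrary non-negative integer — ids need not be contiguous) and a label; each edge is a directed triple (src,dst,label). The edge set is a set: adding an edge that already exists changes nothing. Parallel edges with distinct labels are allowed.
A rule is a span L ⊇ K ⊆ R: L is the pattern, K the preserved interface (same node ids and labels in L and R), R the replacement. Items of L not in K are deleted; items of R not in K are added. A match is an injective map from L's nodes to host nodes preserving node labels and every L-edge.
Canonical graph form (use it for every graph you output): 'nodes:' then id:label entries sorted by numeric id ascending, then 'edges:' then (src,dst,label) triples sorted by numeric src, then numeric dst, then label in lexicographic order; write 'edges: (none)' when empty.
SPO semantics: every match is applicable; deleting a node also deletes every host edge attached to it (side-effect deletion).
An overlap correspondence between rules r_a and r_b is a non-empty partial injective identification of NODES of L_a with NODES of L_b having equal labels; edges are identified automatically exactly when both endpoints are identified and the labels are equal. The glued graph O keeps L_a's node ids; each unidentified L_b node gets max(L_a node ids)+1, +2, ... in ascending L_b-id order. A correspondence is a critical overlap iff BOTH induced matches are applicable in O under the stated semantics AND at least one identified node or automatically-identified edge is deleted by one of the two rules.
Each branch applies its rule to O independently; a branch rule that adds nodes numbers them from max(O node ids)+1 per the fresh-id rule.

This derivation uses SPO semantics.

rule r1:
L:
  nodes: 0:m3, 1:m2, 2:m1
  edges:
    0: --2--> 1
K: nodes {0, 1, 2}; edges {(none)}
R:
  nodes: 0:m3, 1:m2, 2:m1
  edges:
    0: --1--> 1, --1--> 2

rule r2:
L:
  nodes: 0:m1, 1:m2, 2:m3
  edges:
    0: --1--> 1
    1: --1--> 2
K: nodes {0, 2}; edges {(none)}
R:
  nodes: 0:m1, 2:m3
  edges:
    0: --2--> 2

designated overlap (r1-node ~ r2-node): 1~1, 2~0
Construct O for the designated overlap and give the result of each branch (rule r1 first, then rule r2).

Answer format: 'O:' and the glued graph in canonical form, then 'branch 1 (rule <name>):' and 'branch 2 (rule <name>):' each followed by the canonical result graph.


O:
nodes: 0:m3, 1:m2, 2:m1, 3:m3
edges: (0,1,2); (1,3,1); (2,1,1)
branch 1 (rule r1):
nodes: 0:m3, 1:m2, 2:m1, 3:m3
edges: (0,1,1); (0,2,1); (1,3,1); (2,1,1)
branch 2 (rule r2):
nodes: 0:m3, 2:m1, 3:m3
edges: (2,3,2)


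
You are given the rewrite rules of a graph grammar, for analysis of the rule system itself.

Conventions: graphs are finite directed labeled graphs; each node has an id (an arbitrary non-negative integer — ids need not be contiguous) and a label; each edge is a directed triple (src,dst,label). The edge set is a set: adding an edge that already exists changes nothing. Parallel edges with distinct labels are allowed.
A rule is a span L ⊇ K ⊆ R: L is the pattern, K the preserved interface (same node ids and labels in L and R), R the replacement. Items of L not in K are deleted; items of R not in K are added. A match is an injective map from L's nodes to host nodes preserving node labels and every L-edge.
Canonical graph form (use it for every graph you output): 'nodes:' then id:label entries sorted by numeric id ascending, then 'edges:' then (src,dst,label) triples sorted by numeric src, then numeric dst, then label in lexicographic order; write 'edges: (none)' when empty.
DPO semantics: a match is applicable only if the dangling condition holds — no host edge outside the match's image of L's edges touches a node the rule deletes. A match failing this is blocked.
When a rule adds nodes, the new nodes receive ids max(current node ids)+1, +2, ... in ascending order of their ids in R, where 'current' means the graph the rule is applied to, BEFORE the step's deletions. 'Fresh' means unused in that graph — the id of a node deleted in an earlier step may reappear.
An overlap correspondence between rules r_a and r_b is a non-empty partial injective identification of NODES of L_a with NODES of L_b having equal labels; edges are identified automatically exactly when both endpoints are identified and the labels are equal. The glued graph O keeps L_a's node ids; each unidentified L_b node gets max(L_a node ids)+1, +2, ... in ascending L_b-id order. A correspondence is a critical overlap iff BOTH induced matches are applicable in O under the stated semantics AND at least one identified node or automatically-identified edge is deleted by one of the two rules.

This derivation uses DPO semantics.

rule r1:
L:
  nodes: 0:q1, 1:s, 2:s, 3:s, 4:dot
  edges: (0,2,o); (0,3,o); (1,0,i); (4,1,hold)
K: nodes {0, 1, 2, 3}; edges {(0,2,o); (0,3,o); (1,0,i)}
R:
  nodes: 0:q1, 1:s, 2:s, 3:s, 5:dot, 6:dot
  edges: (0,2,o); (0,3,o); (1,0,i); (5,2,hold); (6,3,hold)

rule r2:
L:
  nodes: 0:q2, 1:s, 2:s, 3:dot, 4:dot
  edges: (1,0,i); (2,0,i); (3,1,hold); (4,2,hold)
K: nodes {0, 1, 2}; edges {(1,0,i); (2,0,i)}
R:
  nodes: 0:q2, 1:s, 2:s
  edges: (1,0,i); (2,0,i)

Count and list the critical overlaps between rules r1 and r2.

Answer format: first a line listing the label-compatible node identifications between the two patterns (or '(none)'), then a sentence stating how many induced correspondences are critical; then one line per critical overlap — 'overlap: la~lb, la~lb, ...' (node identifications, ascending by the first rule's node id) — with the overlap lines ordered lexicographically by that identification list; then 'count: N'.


label-compatible node identifications between L(r1) and L(r2): 1~1, 1~2, 2~1, 2~2, 3~1, 3~2, 4~3, 4~4
6 of the induced correspondences are critical overlaps of r1 and r2.
overlap: 1~1, 2~2, 4~3
overlap: 1~1, 3~2, 4~3
overlap: 1~1, 4~3
overlap: 1~2, 2~1, 4~4
overlap: 1~2, 3~1, 4~4
overlap: 1~2, 4~4
count: 6
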